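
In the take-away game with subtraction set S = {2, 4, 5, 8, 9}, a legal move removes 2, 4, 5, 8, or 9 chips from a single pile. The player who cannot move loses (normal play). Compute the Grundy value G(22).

G(0) = 0
G(1) = mex{} = 0
G(2) = mex{0} = 1
G(3) = mex{0} = 1
G(4) = mex{1,0} = 2
G(5) = mex{1,0,0} = 2
G(6) = mex{2,1,0} = 3
G(7) = mex{2,1,1} = 0
G(8) = mex{3,2,1,0} = 4
G(9) = mex{0,2,2,0,0} = 1
G(10) = mex{4,3,2,1,0} = 5
G(11) = mex{1,0,3,1,1} = 2
G(12) = mex{5,4,0,2,1} = 3
G(13) = mex{2,1,4,2,2} = 0
G(14) = mex{3,5,1,3,2} = 0
G(15) = mex{0,2,5,0,3} = 1
G(16) = mex{0,3,2,4,0} = 1
G(17) = mex{1,0,3,1,4} = 2
G(18) = mex{1,0,0,5,1} = 2
G(19) = mex{2,1,0,2,5} = 3
G(20) = mex{2,1,1,3,2} = 0
G(21) = mex{3,2,1,0,3} = 4
G(22) = mex{0,2,2,0,0} = 1

1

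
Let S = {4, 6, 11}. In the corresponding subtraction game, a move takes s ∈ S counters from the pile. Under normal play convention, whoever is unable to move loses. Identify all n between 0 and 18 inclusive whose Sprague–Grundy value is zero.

n :  0  1  2  3  4  5  6  7  8  9 10 11 12 13 14 15 16 17 18
G :  0  0  0  0  1  1  1  1  2  2  0  2  3  3  1  0  2  0  0
P-positions are exactly the n with G(n) = 0.

0, 1, 2, 3, 10, 15, 17, 18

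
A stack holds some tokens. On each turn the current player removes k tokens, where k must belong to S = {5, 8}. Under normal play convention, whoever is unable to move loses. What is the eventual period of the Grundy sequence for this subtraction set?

n :  0  1  2  3  4  5  6  7  8  9 10 11 12 13 14 15 16 17 18 19 20 21 22 23 24 25 26 27
G :  0  0  0  0  0  1  1  1  1  1  2  2  2  0  0  0  0  0  1  1  1  1  1  2  2  2  0  0
G(n+13) = G(n) holds for n = 0,…,7 (a full window of length max(S) = 8), so the sequence is purely periodic with period 13.

13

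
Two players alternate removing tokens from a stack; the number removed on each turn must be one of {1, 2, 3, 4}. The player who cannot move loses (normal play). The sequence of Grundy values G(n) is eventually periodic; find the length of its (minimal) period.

n :  0  1  2  3  4  5  6  7  8  9 10 11 12 13 14
G :  0  1  2  3  4  0  1  2  3  4  0  1  2  3  4
G(n+5) = G(n) holds for n = 0,…,3 (a full window of length max(S) = 4), so the sequence is purely periodic with period 5.

5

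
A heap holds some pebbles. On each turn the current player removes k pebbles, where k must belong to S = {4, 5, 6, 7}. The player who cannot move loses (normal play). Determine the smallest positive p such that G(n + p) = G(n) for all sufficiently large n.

G(0) = 0
G(1) = mex{} = 0
G(2) = mex{} = 0
G(3) = mex{} = 0
G(4) = mex{0} = 1
G(5) = mex{0,0} = 1
G(6) = mex{0,0,0} = 1
G(7) = mex{0,0,0,0} = 1
G(8) = mex{1,0,0,0} = 2
G(9) = mex{1,1,0,0} = 2
G(10) = mex{1,1,1,0} = 2
G(11) = mex{1,1,1,1} = 0
G(12) = mex{2,1,1,1} = 0
G(13) = mex{2,2,1,1} = 0
G(14) = mex{2,2,2,1} = 0
G(15) = mex{0,2,2,2} = 1
G(16) = mex{0,0,2,2} = 1
G(17) = mex{0,0,0,2} = 1
G(18) = mex{0,0,0,0} = 1
G(19) = mex{1,0,0,0} = 2
G(20) = mex{1,1,0,0} = 2
G(21) = mex{1,1,1,0} = 2
G(22) = mex{1,1,1,1} = 0
G(23) = mex{2,1,1,1} = 0
G(n+11) = G(n) holds for n = 0,…,6 (a full window of length max(S) = 7), so the sequence is purely periodic with period 11.

11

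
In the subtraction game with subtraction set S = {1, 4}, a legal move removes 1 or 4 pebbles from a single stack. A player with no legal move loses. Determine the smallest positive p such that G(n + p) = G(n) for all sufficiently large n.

5

n :  0  1  2  3  4  5  6  7  8  9 10 11 12 13 14
G :  0  1  0  1  2  0  1  0  1  2  0  1  0  1  2
G(n+5) = G(n) holds for n = 0,…,3 (a full window of length max(S) = 4), so the sequence is purely periodic with period 5.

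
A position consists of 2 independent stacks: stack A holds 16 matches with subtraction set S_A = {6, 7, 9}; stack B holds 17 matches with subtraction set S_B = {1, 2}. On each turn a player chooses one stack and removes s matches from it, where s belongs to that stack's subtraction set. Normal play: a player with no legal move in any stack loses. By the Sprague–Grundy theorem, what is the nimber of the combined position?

2

Stack A, S = {6, 7, 9}:
G(0) = 0
G(1) = mex{} = 0
G(2) = mex{} = 0
G(3) = mex{} = 0
G(4) = mex{} = 0
G(5) = mex{} = 0
G(6) = mex{0} = 1
G(7) = mex{0,0} = 1
G(8) = mex{0,0} = 1
G(9) = mex{0,0,0} = 1
G(10) = mex{0,0,0} = 1
G(11) = mex{0,0,0} = 1
G(12) = mex{1,0,0} = 2
G(13) = mex{1,1,0} = 2
G(14) = mex{1,1,0} = 2
G(15) = mex{1,1,1} = 0
G(16) = mex{1,1,1} = 0
G_A(16) = 0.
Stack B, S = {1, 2}:
n :  0  1  2  3  4  5  6  7  8  9 10 11 12 13 14 15 16 17
G :  0  1  2  0  1  2  0  1  2  0  1  2  0  1  2  0  1  2
G_B(17) = 2.
Combined Grundy value = 0 ⊕ 2 = 2.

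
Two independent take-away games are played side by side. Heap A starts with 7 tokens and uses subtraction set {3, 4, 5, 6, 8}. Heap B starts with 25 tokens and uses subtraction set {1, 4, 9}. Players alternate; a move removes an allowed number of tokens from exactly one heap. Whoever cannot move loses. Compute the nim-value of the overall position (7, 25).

2

Heap A, S = {3, 4, 5, 6, 8}:
G(0) = 0
G(1) = mex{} = 0
G(2) = mex{} = 0
G(3) = mex{0} = 1
G(4) = mex{0,0} = 1
G(5) = mex{0,0,0} = 1
G(6) = mex{1,0,0,0} = 2
G(7) = mex{1,1,0,0} = 2
G_A(7) = 2.
Heap B, S = {1, 4, 9}:
G(0) = 0
G(1) = mex{0} = 1
G(2) = mex{1} = 0
G(3) = mex{0} = 1
G(4) = mex{1,0} = 2
G(5) = mex{2,1} = 0
G(6) = mex{0,0} = 1
G(7) = mex{1,1} = 0
G(8) = mex{0,2} = 1
G(9) = mex{1,0,0} = 2
G(10) = mex{2,1,1} = 0
G(11) = mex{0,0,0} = 1
G(12) = mex{1,1,1} = 0
G(13) = mex{0,2,2} = 1
G(14) = mex{1,0,0} = 2
G(15) = mex{2,1,1} = 0
G(16) = mex{0,0,0} = 1
G(17) = mex{1,1,1} = 0
G(18) = mex{0,2,2} = 1
G(19) = mex{1,0,0} = 2
G(20) = mex{2,1,1} = 0
G(21) = mex{0,0,0} = 1
G(22) = mex{1,1,1} = 0
G(23) = mex{0,2,2} = 1
G(24) = mex{1,0,0} = 2
G(25) = mex{2,1,1} = 0
G_B(25) = 0.
Combined Grundy value = 2 ⊕ 0 = 2.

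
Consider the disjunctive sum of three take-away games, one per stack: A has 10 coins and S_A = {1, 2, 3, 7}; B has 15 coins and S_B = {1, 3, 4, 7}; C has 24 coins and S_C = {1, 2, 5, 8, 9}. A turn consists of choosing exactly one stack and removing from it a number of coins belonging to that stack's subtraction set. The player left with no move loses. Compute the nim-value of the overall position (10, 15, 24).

0

Stack A, S = {1, 2, 3, 7}:
G(0) = 0
G(1) = mex{0} = 1
G(2) = mex{1,0} = 2
G(3) = mex{2,1,0} = 3
G(4) = mex{3,2,1} = 0
G(5) = mex{0,3,2} = 1
G(6) = mex{1,0,3} = 2
G(7) = mex{2,1,0,0} = 3
G(8) = mex{3,2,1,1} = 0
G(9) = mex{0,3,2,2} = 1
G(10) = mex{1,0,3,3} = 2
G_A(10) = 2.
Stack B, S = {1, 3, 4, 7}:
n :  0  1  2  3  4  5  6  7  8  9 10 11 12 13 14 15
G :  0  1  0  1  2  3  2  3  0  1  0  1  2  3  2  3
G_B(15) = 3.
Stack C, S = {1, 2, 5, 8, 9}:
n :  0  1  2  3  4  5  6  7  8  9 10 11 12 13 14 15 16 17 18 19 20 21 22 23 24
G :  0  1  2  0  1  2  0  1  2  3  0  1  2  0  1  2  0  1  2  3  0  1  2  0  1
G_C(24) = 1.
Combined Grundy value = 2 ⊕ 3 ⊕ 1 = 0.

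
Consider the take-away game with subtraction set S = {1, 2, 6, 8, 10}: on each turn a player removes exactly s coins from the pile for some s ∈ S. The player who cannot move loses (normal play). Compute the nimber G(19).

G(0) = 0
G(1) = mex{0} = 1
G(2) = mex{1,0} = 2
G(3) = mex{2,1} = 0
G(4) = mex{0,2} = 1
G(5) = mex{1,0} = 2
G(6) = mex{2,1,0} = 3
G(7) = mex{3,2,1} = 0
G(8) = mex{0,3,2,0} = 1
G(9) = mex{1,0,0,1} = 2
G(10) = mex{2,1,1,2,0} = 3
G(11) = mex{3,2,2,0,1} = 4
G(12) = mex{4,3,3,1,2} = 0
G(13) = mex{0,4,0,2,0} = 1
G(14) = mex{1,0,1,3,1} = 2
G(15) = mex{2,1,2,0,2} = 3
G(16) = mex{3,2,3,1,3} = 0
G(17) = mex{0,3,4,2,0} = 1
G(18) = mex{1,0,0,3,1} = 2
G(19) = mex{2,1,1,4,2} = 0

0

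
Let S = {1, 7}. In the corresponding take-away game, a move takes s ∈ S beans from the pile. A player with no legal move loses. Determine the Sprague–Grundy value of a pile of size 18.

0

n :  0  1  2  3  4  5  6  7  8  9 10 11 12 13 14 15 16 17 18
G :  0  1  0  1  0  1  0  1  0  1  0  1  0  1  0  1  0  1  0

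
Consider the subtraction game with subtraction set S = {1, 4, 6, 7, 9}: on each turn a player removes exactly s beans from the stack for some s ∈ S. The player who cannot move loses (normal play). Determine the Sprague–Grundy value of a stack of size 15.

G(0) = 0
G(1) = mex{0} = 1
G(2) = mex{1} = 0
G(3) = mex{0} = 1
G(4) = mex{1,0} = 2
G(5) = mex{2,1} = 0
G(6) = mex{0,0,0} = 1
G(7) = mex{1,1,1,0} = 2
G(8) = mex{2,2,0,1} = 3
G(9) = mex{3,0,1,0,0} = 2
G(10) = mex{2,1,2,1,1} = 0
G(11) = mex{0,2,0,2,0} = 1
G(12) = mex{1,3,1,0,1} = 2
G(13) = mex{2,2,2,1,2} = 0
G(14) = mex{0,0,3,2,0} = 1
G(15) = mex{1,1,2,3,1} = 0

0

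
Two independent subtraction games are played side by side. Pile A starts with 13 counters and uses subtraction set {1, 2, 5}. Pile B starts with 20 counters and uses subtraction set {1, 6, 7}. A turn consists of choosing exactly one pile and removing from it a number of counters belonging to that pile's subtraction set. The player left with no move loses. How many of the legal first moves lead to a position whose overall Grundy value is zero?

3

Pile A, S = {1, 2, 5}:
G(0) = 0
G(1) = mex{0} = 1
G(2) = mex{1,0} = 2
G(3) = mex{2,1} = 0
G(4) = mex{0,2} = 1
G(5) = mex{1,0,0} = 2
G(6) = mex{2,1,1} = 0
G(7) = mex{0,2,2} = 1
G(8) = mex{1,0,0} = 2
G(9) = mex{2,1,1} = 0
G(10) = mex{0,2,2} = 1
G(11) = mex{1,0,0} = 2
G(12) = mex{2,1,1} = 0
G(13) = mex{0,2,2} = 1
G_A(13) = 1.
Pile B, S = {1, 6, 7}:
G(0) = 0
G(1) = mex{0} = 1
G(2) = mex{1} = 0
G(3) = mex{0} = 1
G(4) = mex{1} = 0
G(5) = mex{0} = 1
G(6) = mex{1,0} = 2
G(7) = mex{2,1,0} = 3
G(8) = mex{3,0,1} = 2
G(9) = mex{2,1,0} = 3
G(10) = mex{3,0,1} = 2
G(11) = mex{2,1,0} = 3
G(12) = mex{3,2,1} = 0
G(13) = mex{0,3,2} = 1
G(14) = mex{1,2,3} = 0
G(15) = mex{0,3,2} = 1
G(16) = mex{1,2,3} = 0
G(17) = mex{0,3,2} = 1
G(18) = mex{1,0,3} = 2
G(19) = mex{2,1,0} = 3
G(20) = mex{3,0,1} = 2
G_B(20) = 2.
Combined Grundy value = 1 ⊕ 2 = 3.
A winning move leaves total XOR = 0, i.e. changes one component's Grundy value g to g ⊕ X where X is the current total.
Pile A: need g' = 1⊕3 = 2. Options: 13−1→G=0, 13−2→G=2, 13−5→G=2. Hits: 2.
Pile B: need g' = 2⊕3 = 1. Options: 20−1→G=3, 20−6→G=0, 20−7→G=1. Hits: 1.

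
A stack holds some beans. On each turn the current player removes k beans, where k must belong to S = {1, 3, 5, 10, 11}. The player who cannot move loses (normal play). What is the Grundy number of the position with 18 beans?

n :  0  1  2  3  4  5  6  7  8  9 10 11 12 13 14 15 16 17 18
G :  0  1  0  1  0  1  0  1  0  1  2  3  2  3  2  3  2  3  2

2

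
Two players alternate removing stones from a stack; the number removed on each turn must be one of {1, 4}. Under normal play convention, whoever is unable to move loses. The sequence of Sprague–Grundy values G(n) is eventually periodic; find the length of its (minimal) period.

5

G(0) = 0
G(1) = mex{0} = 1
G(2) = mex{1} = 0
G(3) = mex{0} = 1
G(4) = mex{1,0} = 2
G(5) = mex{2,1} = 0
G(6) = mex{0,0} = 1
G(7) = mex{1,1} = 0
G(8) = mex{0,2} = 1
G(9) = mex{1,0} = 2
G(10) = mex{2,1} = 0
G(11) = mex{0,0} = 1
G(12) = mex{1,1} = 0
G(13) = mex{0,2} = 1
G(14) = mex{1,0} = 2
G(n+5) = G(n) holds for n = 0,…,3 (a full window of length max(S) = 4), so the sequence is purely periodic with period 5.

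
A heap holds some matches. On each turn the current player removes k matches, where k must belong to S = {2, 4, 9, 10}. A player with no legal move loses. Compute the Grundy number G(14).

G(0) = 0
G(1) = mex{} = 0
G(2) = mex{0} = 1
G(3) = mex{0} = 1
G(4) = mex{1,0} = 2
G(5) = mex{1,0} = 2
G(6) = mex{2,1} = 0
G(7) = mex{2,1} = 0
G(8) = mex{0,2} = 1
G(9) = mex{0,2,0} = 1
G(10) = mex{1,0,0,0} = 2
G(11) = mex{1,0,1,0} = 2
G(12) = mex{2,1,1,1} = 0
G(13) = mex{2,1,2,1} = 0
G(14) = mex{0,2,2,2} = 1

1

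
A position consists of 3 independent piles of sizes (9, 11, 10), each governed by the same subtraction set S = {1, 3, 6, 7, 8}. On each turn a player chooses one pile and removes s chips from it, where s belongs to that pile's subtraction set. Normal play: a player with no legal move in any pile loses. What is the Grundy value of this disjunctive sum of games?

All piles use S = {1, 3, 6, 7, 8}:
G(0) = 0
G(1) = mex{0} = 1
G(2) = mex{1} = 0
G(3) = mex{0,0} = 1
G(4) = mex{1,1} = 0
G(5) = mex{0,0} = 1
G(6) = mex{1,1,0} = 2
G(7) = mex{2,0,1,0} = 3
G(8) = mex{3,1,0,1,0} = 2
G(9) = mex{2,2,1,0,1} = 3
G(10) = mex{3,3,0,1,0} = 2
G(11) = mex{2,2,1,0,1} = 3
Pile A: G(9) = 3.
Pile B: G(11) = 3.
Pile C: G(10) = 2.
Combined Grundy value = 3 ⊕ 3 ⊕ 2 = 2.

2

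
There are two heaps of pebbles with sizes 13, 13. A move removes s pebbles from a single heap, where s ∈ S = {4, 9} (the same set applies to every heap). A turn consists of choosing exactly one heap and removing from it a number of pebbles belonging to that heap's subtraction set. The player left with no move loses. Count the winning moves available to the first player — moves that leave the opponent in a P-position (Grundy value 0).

All heaps use S = {4, 9}:
G(0) = 0
G(1) = mex{} = 0
G(2) = mex{} = 0
G(3) = mex{} = 0
G(4) = mex{0} = 1
G(5) = mex{0} = 1
G(6) = mex{0} = 1
G(7) = mex{0} = 1
G(8) = mex{1} = 0
G(9) = mex{1,0} = 2
G(10) = mex{1,0} = 2
G(11) = mex{1,0} = 2
G(12) = mex{0,0} = 1
G(13) = mex{2,1} = 0
Heap A: G(13) = 0.
Heap B: G(13) = 0.
Combined Grundy value = 0 ⊕ 0 = 0.
A winning move leaves total XOR = 0, i.e. changes one component's Grundy value g to g ⊕ X where X is the current total.
Heap A: target g' = 0⊕0 = 0, but every legal move changes the Grundy value (mex property), so 0 moves.
Heap B: target g' = 0⊕0 = 0, but every legal move changes the Grundy value (mex property), so 0 moves.

0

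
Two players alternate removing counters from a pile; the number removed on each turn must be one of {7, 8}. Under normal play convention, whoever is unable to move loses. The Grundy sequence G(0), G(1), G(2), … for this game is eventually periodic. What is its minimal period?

G(0) = 0
G(1) = mex{} = 0
G(2) = mex{} = 0
G(3) = mex{} = 0
G(4) = mex{} = 0
G(5) = mex{} = 0
G(6) = mex{} = 0
G(7) = mex{0} = 1
G(8) = mex{0,0} = 1
G(9) = mex{0,0} = 1
G(10) = mex{0,0} = 1
G(11) = mex{0,0} = 1
G(12) = mex{0,0} = 1
G(13) = mex{0,0} = 1
G(14) = mex{1,0} = 2
G(15) = mex{1,1} = 0
G(16) = mex{1,1} = 0
G(17) = mex{1,1} = 0
G(18) = mex{1,1} = 0
G(19) = mex{1,1} = 0
G(20) = mex{1,1} = 0
G(21) = mex{2,1} = 0
G(22) = mex{0,2} = 1
G(23) = mex{0,0} = 1
G(24) = mex{0,0} = 1
G(25) = mex{0,0} = 1
G(26) = mex{0,0} = 1
G(27) = mex{0,0} = 1
G(28) = mex{0,0} = 1
G(29) = mex{1,0} = 2
G(30) = mex{1,1} = 0
G(31) = mex{1,1} = 0
G(n+15) = G(n) holds for n = 0,…,7 (a full window of length max(S) = 8), so the sequence is purely periodic with period 15.

15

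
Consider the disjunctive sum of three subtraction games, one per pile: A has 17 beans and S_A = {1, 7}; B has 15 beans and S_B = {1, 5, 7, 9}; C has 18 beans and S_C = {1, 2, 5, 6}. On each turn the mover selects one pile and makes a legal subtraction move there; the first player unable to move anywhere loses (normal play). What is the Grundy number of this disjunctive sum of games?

1

Pile A, S = {1, 7}:
G(0) = 0
G(1) = mex{0} = 1
G(2) = mex{1} = 0
G(3) = mex{0} = 1
G(4) = mex{1} = 0
G(5) = mex{0} = 1
G(6) = mex{1} = 0
G(7) = mex{0,0} = 1
G(8) = mex{1,1} = 0
G(9) = mex{0,0} = 1
G(10) = mex{1,1} = 0
G(11) = mex{0,0} = 1
G(12) = mex{1,1} = 0
G(13) = mex{0,0} = 1
G(14) = mex{1,1} = 0
G(15) = mex{0,0} = 1
G(16) = mex{1,1} = 0
G(17) = mex{0,0} = 1
G_A(17) = 1.
Pile B, S = {1, 5, 7, 9}:
n :  0  1  2  3  4  5  6  7  8  9 10 11 12 13 14 15
G :  0  1  0  1  0  1  0  1  0  1  0  1  0  1  0  1
G_B(15) = 1.
Pile C, S = {1, 2, 5, 6}:
G(0) = 0
G(1) = mex{0} = 1
G(2) = mex{1,0} = 2
G(3) = mex{2,1} = 0
G(4) = mex{0,2} = 1
G(5) = mex{1,0,0} = 2
G(6) = mex{2,1,1,0} = 3
G(7) = mex{3,2,2,1} = 0
G(8) = mex{0,3,0,2} = 1
G(9) = mex{1,0,1,0} = 2
G(10) = mex{2,1,2,1} = 0
G(11) = mex{0,2,3,2} = 1
G(12) = mex{1,0,0,3} = 2
G(13) = mex{2,1,1,0} = 3
G(14) = mex{3,2,2,1} = 0
G(15) = mex{0,3,0,2} = 1
G(16) = mex{1,0,1,0} = 2
G(17) = mex{2,1,2,1} = 0
G(18) = mex{0,2,3,2} = 1
G_C(18) = 1.
Combined Grundy value = 1 ⊕ 1 ⊕ 1 = 1.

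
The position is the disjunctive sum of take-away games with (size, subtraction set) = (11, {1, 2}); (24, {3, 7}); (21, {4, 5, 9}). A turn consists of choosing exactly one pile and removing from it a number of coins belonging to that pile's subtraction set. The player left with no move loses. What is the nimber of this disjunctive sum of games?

1

Pile A, S = {1, 2}:
n :  0  1  2  3  4  5  6  7  8  9 10 11
G :  0  1  2  0  1  2  0  1  2  0  1  2
G_A(11) = 2.
Pile B, S = {3, 7}:
G(0) = 0
G(1) = mex{} = 0
G(2) = mex{} = 0
G(3) = mex{0} = 1
G(4) = mex{0} = 1
G(5) = mex{0} = 1
G(6) = mex{1} = 0
G(7) = mex{1,0} = 2
G(8) = mex{1,0} = 2
G(9) = mex{0,0} = 1
G(10) = mex{2,1} = 0
G(11) = mex{2,1} = 0
G(12) = mex{1,1} = 0
G(13) = mex{0,0} = 1
G(14) = mex{0,2} = 1
G(15) = mex{0,2} = 1
G(16) = mex{1,1} = 0
G(17) = mex{1,0} = 2
G(18) = mex{1,0} = 2
G(19) = mex{0,0} = 1
G(20) = mex{2,1} = 0
G(21) = mex{2,1} = 0
G(22) = mex{1,1} = 0
G(23) = mex{0,0} = 1
G(24) = mex{0,2} = 1
G_B(24) = 1.
Pile C, S = {4, 5, 9}:
G(0) = 0
G(1) = mex{} = 0
G(2) = mex{} = 0
G(3) = mex{} = 0
G(4) = mex{0} = 1
G(5) = mex{0,0} = 1
G(6) = mex{0,0} = 1
G(7) = mex{0,0} = 1
G(8) = mex{1,0} = 2
G(9) = mex{1,1,0} = 2
G(10) = mex{1,1,0} = 2
G(11) = mex{1,1,0} = 2
G(12) = mex{2,1,0} = 3
G(13) = mex{2,2,1} = 0
G(14) = mex{2,2,1} = 0
G(15) = mex{2,2,1} = 0
G(16) = mex{3,2,1} = 0
G(17) = mex{0,3,2} = 1
G(18) = mex{0,0,2} = 1
G(19) = mex{0,0,2} = 1
G(20) = mex{0,0,2} = 1
G(21) = mex{1,0,3} = 2
G_C(21) = 2.
Combined Grundy value = 2 ⊕ 1 ⊕ 2 = 1.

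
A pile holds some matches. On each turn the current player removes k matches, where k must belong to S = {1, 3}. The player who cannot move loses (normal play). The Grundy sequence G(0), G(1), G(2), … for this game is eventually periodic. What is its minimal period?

n :  0  1  2  3  4  5  6  7  8  9 10 11 12 13 14
G :  0  1  0  1  0  1  0  1  0  1  0  1  0  1  0
G(n+2) = G(n) holds for n = 0,…,2 (a full window of length max(S) = 3), so the sequence is purely periodic with period 2.

2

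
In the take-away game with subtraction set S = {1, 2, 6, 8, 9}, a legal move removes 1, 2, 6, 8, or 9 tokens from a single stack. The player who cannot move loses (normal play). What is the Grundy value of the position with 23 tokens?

n :  0  1  2  3  4  5  6  7  8  9 10 11 12 13 14 15 16 17 18 19 20 21 22 23
G :  0  1  2  0  1  2  3  0  1  2  0  1  2  3  0  1  2  0  1  2  3  0  1  2

2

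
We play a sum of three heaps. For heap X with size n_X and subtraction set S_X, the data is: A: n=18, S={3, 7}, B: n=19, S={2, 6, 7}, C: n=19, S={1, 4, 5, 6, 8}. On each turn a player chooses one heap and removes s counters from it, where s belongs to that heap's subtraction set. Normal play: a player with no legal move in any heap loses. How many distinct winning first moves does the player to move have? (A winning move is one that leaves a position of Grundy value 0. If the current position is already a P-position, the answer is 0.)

Heap A, S = {3, 7}:
n :  0  1  2  3  4  5  6  7  8  9 10 11 12 13 14 15 16 17 18
G :  0  0  0  1  1  1  0  2  2  1  0  0  0  1  1  1  0  2  2
G_A(18) = 2.
Heap B, S = {2, 6, 7}:
G(0) = 0
G(1) = mex{} = 0
G(2) = mex{0} = 1
G(3) = mex{0} = 1
G(4) = mex{1} = 0
G(5) = mex{1} = 0
G(6) = mex{0,0} = 1
G(7) = mex{0,0,0} = 1
G(8) = mex{1,1,0} = 2
G(9) = mex{1,1,1} = 0
G(10) = mex{2,0,1} = 3
G(11) = mex{0,0,0} = 1
G(12) = mex{3,1,0} = 2
G(13) = mex{1,1,1} = 0
G(14) = mex{2,2,1} = 0
G(15) = mex{0,0,2} = 1
G(16) = mex{0,3,0} = 1
G(17) = mex{1,1,3} = 0
G(18) = mex{1,2,1} = 0
G(19) = mex{0,0,2} = 1
G_B(19) = 1.
Heap C, S = {1, 4, 5, 6, 8}:
n :  0  1  2  3  4  5  6  7  8  9 10 11 12 13 14 15 16 17 18 19
G :  0  1  0  1  2  3  2  3  4  0  1  0  1  2  3  2  3  4  0  1
G_C(19) = 1.
Combined Grundy value = 2 ⊕ 1 ⊕ 1 = 2.
A winning move leaves total XOR = 0, i.e. changes one component's Grundy value g to g ⊕ X where X is the current total.
Heap A: need g' = 2⊕2 = 0. Options: 18−3→G=1, 18−7→G=0. Hits: 1.
Heap B: need g' = 1⊕2 = 3. Options: 19−2→G=0, 19−6→G=0, 19−7→G=2. Hits: 0.
Heap C: need g' = 1⊕2 = 3. Options: 19−1→G=0, 19−4→G=2, 19−5→G=3, 19−6→G=2, 19−8→G=0. Hits: 1.

2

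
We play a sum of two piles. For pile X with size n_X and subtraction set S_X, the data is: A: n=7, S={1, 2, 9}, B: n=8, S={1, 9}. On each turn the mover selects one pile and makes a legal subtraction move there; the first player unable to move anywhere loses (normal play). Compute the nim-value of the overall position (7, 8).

Pile A, S = {1, 2, 9}:
n : 0 1 2 3 4 5 6 7
G : 0 1 2 0 1 2 0 1
G_A(7) = 1.
Pile B, S = {1, 9}:
n : 0 1 2 3 4 5 6 7 8
G : 0 1 0 1 0 1 0 1 0
G_B(8) = 0.
Combined Grundy value = 1 ⊕ 0 = 1.

1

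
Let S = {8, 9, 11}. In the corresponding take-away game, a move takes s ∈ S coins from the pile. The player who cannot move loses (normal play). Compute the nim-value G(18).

n :  0  1  2  3  4  5  6  7  8  9 10 11 12 13 14 15 16 17 18
G :  0  0  0  0  0  0  0  0  1  1  1  1  1  1  1  1  2  2  2

2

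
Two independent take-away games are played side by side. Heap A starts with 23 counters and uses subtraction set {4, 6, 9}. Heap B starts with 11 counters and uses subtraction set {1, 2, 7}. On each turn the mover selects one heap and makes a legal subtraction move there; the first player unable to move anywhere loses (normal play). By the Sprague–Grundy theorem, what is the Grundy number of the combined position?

Heap A, S = {4, 6, 9}:
n :  0  1  2  3  4  5  6  7  8  9 10 11 12 13 14 15 16 17 18 19 20 21 22 23
G :  0  0  0  0  1  1  1  1  2  2  2  2  3  0  0  0  0  1  1  1  1  2  2  2
G_A(23) = 2.
Heap B, S = {1, 2, 7}:
G(0) = 0
G(1) = mex{0} = 1
G(2) = mex{1,0} = 2
G(3) = mex{2,1} = 0
G(4) = mex{0,2} = 1
G(5) = mex{1,0} = 2
G(6) = mex{2,1} = 0
G(7) = mex{0,2,0} = 1
G(8) = mex{1,0,1} = 2
G(9) = mex{2,1,2} = 0
G(10) = mex{0,2,0} = 1
G(11) = mex{1,0,1} = 2
G_B(11) = 2.
Combined Grundy value = 2 ⊕ 2 = 0.

0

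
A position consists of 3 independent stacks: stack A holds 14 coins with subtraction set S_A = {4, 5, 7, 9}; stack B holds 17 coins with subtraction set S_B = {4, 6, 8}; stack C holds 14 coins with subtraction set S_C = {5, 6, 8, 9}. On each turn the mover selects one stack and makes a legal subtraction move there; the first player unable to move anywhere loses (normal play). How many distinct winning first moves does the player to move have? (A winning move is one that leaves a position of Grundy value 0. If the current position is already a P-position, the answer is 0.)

Stack A, S = {4, 5, 7, 9}:
n :  0  1  2  3  4  5  6  7  8  9 10 11 12 13 14
G :  0  0  0  0  1  1  1  1  2  2  2  2  3  0  0
G_A(14) = 0.
Stack B, S = {4, 6, 8}:
n :  0  1  2  3  4  5  6  7  8  9 10 11 12 13 14 15 16 17
G :  0  0  0  0  1  1  1  1  2  2  2  2  0  0  0  0  1  1
G_B(17) = 1.
Stack C, S = {5, 6, 8, 9}:
n :  0  1  2  3  4  5  6  7  8  9 10 11 12 13 14
G :  0  0  0  0  0  1  1  1  1  1  2  2  2  2  0
G_C(14) = 0.
Combined Grundy value = 0 ⊕ 1 ⊕ 0 = 1.
A winning move leaves total XOR = 0, i.e. changes one component's Grundy value g to g ⊕ X where X is the current total.
Stack A: need g' = 0⊕1 = 1. Options: 14−4→G=2, 14−5→G=2, 14−7→G=1, 14−9→G=1. Hits: 2.
Stack B: need g' = 1⊕1 = 0. Options: 17−4→G=0, 17−6→G=2, 17−8→G=2. Hits: 1.
Stack C: need g' = 0⊕1 = 1. Options: 14−5→G=1, 14−6→G=1, 14−8→G=1, 14−9→G=1. Hits: 4.

7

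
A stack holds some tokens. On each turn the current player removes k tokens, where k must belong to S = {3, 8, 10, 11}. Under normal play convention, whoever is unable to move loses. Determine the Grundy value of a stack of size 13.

2

G(0) = 0
G(1) = mex{} = 0
G(2) = mex{} = 0
G(3) = mex{0} = 1
G(4) = mex{0} = 1
G(5) = mex{0} = 1
G(6) = mex{1} = 0
G(7) = mex{1} = 0
G(8) = mex{1,0} = 2
G(9) = mex{0,0} = 1
G(10) = mex{0,0,0} = 1
G(11) = mex{2,1,0,0} = 3
G(12) = mex{1,1,0,0} = 2
G(13) = mex{1,1,1,0} = 2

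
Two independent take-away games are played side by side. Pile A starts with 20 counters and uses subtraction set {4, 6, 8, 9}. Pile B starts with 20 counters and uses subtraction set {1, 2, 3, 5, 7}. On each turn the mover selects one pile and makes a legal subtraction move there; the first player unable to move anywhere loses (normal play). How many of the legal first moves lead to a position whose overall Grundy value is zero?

Pile A, S = {4, 6, 8, 9}:
n :  0  1  2  3  4  5  6  7  8  9 10 11 12 13 14 15 16 17 18 19 20
G :  0  0  0  0  1  1  1  1  2  2  2  2  3  0  0  0  0  1  1  1  1
G_A(20) = 1.
Pile B, S = {1, 2, 3, 5, 7}:
G(0) = 0
G(1) = mex{0} = 1
G(2) = mex{1,0} = 2
G(3) = mex{2,1,0} = 3
G(4) = mex{3,2,1} = 0
G(5) = mex{0,3,2,0} = 1
G(6) = mex{1,0,3,1} = 2
G(7) = mex{2,1,0,2,0} = 3
G(8) = mex{3,2,1,3,1} = 0
G(9) = mex{0,3,2,0,2} = 1
G(10) = mex{1,0,3,1,3} = 2
G(11) = mex{2,1,0,2,0} = 3
G(12) = mex{3,2,1,3,1} = 0
G(13) = mex{0,3,2,0,2} = 1
G(14) = mex{1,0,3,1,3} = 2
G(15) = mex{2,1,0,2,0} = 3
G(16) = mex{3,2,1,3,1} = 0
G(17) = mex{0,3,2,0,2} = 1
G(18) = mex{1,0,3,1,3} = 2
G(19) = mex{2,1,0,2,0} = 3
G(20) = mex{3,2,1,3,1} = 0
G_B(20) = 0.
Combined Grundy value = 1 ⊕ 0 = 1.
A winning move leaves total XOR = 0, i.e. changes one component's Grundy value g to g ⊕ X where X is the current total.
Pile A: need g' = 1⊕1 = 0. Options: 20−4→G=0, 20−6→G=0, 20−8→G=3, 20−9→G=2. Hits: 2.
Pile B: need g' = 0⊕1 = 1. Options: 20−1→G=3, 20−2→G=2, 20−3→G=1, 20−5→G=3, 20−7→G=1. Hits: 2.

4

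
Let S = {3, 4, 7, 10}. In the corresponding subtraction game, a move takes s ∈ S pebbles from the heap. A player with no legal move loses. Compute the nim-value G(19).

G(0) = 0
G(1) = mex{} = 0
G(2) = mex{} = 0
G(3) = mex{0} = 1
G(4) = mex{0,0} = 1
G(5) = mex{0,0} = 1
G(6) = mex{1,0} = 2
G(7) = mex{1,1,0} = 2
G(8) = mex{1,1,0} = 2
G(9) = mex{2,1,0} = 3
G(10) = mex{2,2,1,0} = 3
G(11) = mex{2,2,1,0} = 3
G(12) = mex{3,2,1,0} = 4
G(13) = mex{3,3,2,1} = 0
G(14) = mex{3,3,2,1} = 0
G(15) = mex{4,3,2,1} = 0
G(16) = mex{0,4,3,2} = 1
G(17) = mex{0,0,3,2} = 1
G(18) = mex{0,0,3,2} = 1
G(19) = mex{1,0,4,3} = 2

2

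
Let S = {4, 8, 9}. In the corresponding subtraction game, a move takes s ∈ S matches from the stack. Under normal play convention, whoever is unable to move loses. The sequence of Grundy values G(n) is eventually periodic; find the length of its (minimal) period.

13

G(0) = 0
G(1) = mex{} = 0
G(2) = mex{} = 0
G(3) = mex{} = 0
G(4) = mex{0} = 1
G(5) = mex{0} = 1
G(6) = mex{0} = 1
G(7) = mex{0} = 1
G(8) = mex{1,0} = 2
G(9) = mex{1,0,0} = 2
G(10) = mex{1,0,0} = 2
G(11) = mex{1,0,0} = 2
G(12) = mex{2,1,0} = 3
G(13) = mex{2,1,1} = 0
G(14) = mex{2,1,1} = 0
G(15) = mex{2,1,1} = 0
G(16) = mex{3,2,1} = 0
G(17) = mex{0,2,2} = 1
G(18) = mex{0,2,2} = 1
G(19) = mex{0,2,2} = 1
G(20) = mex{0,3,2} = 1
G(21) = mex{1,0,3} = 2
G(22) = mex{1,0,0} = 2
G(23) = mex{1,0,0} = 2
G(24) = mex{1,0,0} = 2
G(25) = mex{2,1,0} = 3
G(26) = mex{2,1,1} = 0
G(27) = mex{2,1,1} = 0
G(n+13) = G(n) holds for n = 0,…,8 (a full window of length max(S) = 9), so the sequence is purely periodic with period 13.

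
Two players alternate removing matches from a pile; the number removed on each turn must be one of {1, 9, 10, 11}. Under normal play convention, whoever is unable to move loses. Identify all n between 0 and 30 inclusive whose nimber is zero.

0, 2, 4, 6, 8, 20, 22, 24, 26, 28

n :  0  1  2  3  4  5  6  7  8  9 10 11 12 13 14 15 16 17 18 19 20 21 22 23 24 25 26 27 28 29 30
G :  0  1  0  1  0  1  0  1  0  1  2  3  2  3  2  3  2  3  2  3  0  1  0  1  0  1  0  1  0  1  2
P-positions are exactly the n with G(n) = 0.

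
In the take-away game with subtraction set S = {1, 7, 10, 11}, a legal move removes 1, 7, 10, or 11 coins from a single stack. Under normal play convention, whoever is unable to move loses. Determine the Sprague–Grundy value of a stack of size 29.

1

G(0) = 0
G(1) = mex{0} = 1
G(2) = mex{1} = 0
G(3) = mex{0} = 1
G(4) = mex{1} = 0
G(5) = mex{0} = 1
G(6) = mex{1} = 0
G(7) = mex{0,0} = 1
G(8) = mex{1,1} = 0
G(9) = mex{0,0} = 1
G(10) = mex{1,1,0} = 2
G(11) = mex{2,0,1,0} = 3
G(12) = mex{3,1,0,1} = 2
G(13) = mex{2,0,1,0} = 3
G(14) = mex{3,1,0,1} = 2
G(15) = mex{2,0,1,0} = 3
G(16) = mex{3,1,0,1} = 2
G(17) = mex{2,2,1,0} = 3
G(18) = mex{3,3,0,1} = 2
G(19) = mex{2,2,1,0} = 3
G(20) = mex{3,3,2,1} = 0
G(21) = mex{0,2,3,2} = 1
G(22) = mex{1,3,2,3} = 0
G(23) = mex{0,2,3,2} = 1
G(24) = mex{1,3,2,3} = 0
G(25) = mex{0,2,3,2} = 1
G(26) = mex{1,3,2,3} = 0
G(27) = mex{0,0,3,2} = 1
G(28) = mex{1,1,2,3} = 0
G(29) = mex{0,0,3,2} = 1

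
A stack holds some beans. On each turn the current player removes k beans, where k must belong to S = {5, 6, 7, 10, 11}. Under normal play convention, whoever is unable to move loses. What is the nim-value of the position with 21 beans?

1

n :  0  1  2  3  4  5  6  7  8  9 10 11 12 13 14 15 16 17 18 19 20 21
G :  0  0  0  0  0  1  1  1  1  1  2  2  2  2  2  3  0  0  0  0  0  1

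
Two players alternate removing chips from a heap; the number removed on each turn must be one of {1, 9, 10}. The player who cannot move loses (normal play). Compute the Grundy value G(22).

1

G(0) = 0
G(1) = mex{0} = 1
G(2) = mex{1} = 0
G(3) = mex{0} = 1
G(4) = mex{1} = 0
G(5) = mex{0} = 1
G(6) = mex{1} = 0
G(7) = mex{0} = 1
G(8) = mex{1} = 0
G(9) = mex{0,0} = 1
G(10) = mex{1,1,0} = 2
G(11) = mex{2,0,1} = 3
G(12) = mex{3,1,0} = 2
G(13) = mex{2,0,1} = 3
G(14) = mex{3,1,0} = 2
G(15) = mex{2,0,1} = 3
G(16) = mex{3,1,0} = 2
G(17) = mex{2,0,1} = 3
G(18) = mex{3,1,0} = 2
G(19) = mex{2,2,1} = 0
G(20) = mex{0,3,2} = 1
G(21) = mex{1,2,3} = 0
G(22) = mex{0,3,2} = 1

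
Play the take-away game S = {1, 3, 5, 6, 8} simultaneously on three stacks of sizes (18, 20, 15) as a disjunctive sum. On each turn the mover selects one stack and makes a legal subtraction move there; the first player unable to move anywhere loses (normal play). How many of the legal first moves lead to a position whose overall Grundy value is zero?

0

All stacks use S = {1, 3, 5, 6, 8}:
n :  0  1  2  3  4  5  6  7  8  9 10 11 12 13 14 15 16 17 18 19 20
G :  0  1  0  1  0  1  2  3  2  3  2  0  1  0  1  0  1  2  3  2  3
Stack A: G(18) = 3.
Stack B: G(20) = 3.
Stack C: G(15) = 0.
Combined Grundy value = 3 ⊕ 3 ⊕ 0 = 0.
A winning move leaves total XOR = 0, i.e. changes one component's Grundy value g to g ⊕ X where X is the current total.
Stack A: target g' = 3⊕0 = 3, but every legal move changes the Grundy value (mex property), so 0 moves.
Stack B: target g' = 3⊕0 = 3, but every legal move changes the Grundy value (mex property), so 0 moves.
Stack C: target g' = 0⊕0 = 0, but every legal move changes the Grundy value (mex property), so 0 moves.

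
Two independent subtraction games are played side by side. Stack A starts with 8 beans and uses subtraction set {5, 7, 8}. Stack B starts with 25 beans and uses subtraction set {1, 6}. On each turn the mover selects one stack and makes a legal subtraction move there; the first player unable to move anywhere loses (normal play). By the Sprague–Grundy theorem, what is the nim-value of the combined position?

1

Stack A, S = {5, 7, 8}:
G(0) = 0
G(1) = mex{} = 0
G(2) = mex{} = 0
G(3) = mex{} = 0
G(4) = mex{} = 0
G(5) = mex{0} = 1
G(6) = mex{0} = 1
G(7) = mex{0,0} = 1
G(8) = mex{0,0,0} = 1
G_A(8) = 1.
Stack B, S = {1, 6}:
G(0) = 0
G(1) = mex{0} = 1
G(2) = mex{1} = 0
G(3) = mex{0} = 1
G(4) = mex{1} = 0
G(5) = mex{0} = 1
G(6) = mex{1,0} = 2
G(7) = mex{2,1} = 0
G(8) = mex{0,0} = 1
G(9) = mex{1,1} = 0
G(10) = mex{0,0} = 1
G(11) = mex{1,1} = 0
G(12) = mex{0,2} = 1
G(13) = mex{1,0} = 2
G(14) = mex{2,1} = 0
G(15) = mex{0,0} = 1
G(16) = mex{1,1} = 0
G(17) = mex{0,0} = 1
G(18) = mex{1,1} = 0
G(19) = mex{0,2} = 1
G(20) = mex{1,0} = 2
G(21) = mex{2,1} = 0
G(22) = mex{0,0} = 1
G(23) = mex{1,1} = 0
G(24) = mex{0,0} = 1
G(25) = mex{1,1} = 0
G_B(25) = 0.
Combined Grundy value = 1 ⊕ 0 = 1.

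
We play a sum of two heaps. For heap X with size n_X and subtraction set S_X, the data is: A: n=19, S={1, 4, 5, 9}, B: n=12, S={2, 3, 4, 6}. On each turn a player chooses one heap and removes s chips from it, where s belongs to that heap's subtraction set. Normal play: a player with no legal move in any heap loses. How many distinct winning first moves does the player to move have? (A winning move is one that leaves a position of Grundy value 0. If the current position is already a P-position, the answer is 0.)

Heap A, S = {1, 4, 5, 9}:
n :  0  1  2  3  4  5  6  7  8  9 10 11 12 13 14 15 16 17 18 19
G :  0  1  0  1  2  3  2  3  0  1  0  1  2  3  2  3  0  1  0  1
G_A(19) = 1.
Heap B, S = {2, 3, 4, 6}:
n :  0  1  2  3  4  5  6  7  8  9 10 11 12
G :  0  0  1  1  2  2  3  3  0  0  1  1  2
G_B(12) = 2.
Combined Grundy value = 1 ⊕ 2 = 3.
A winning move leaves total XOR = 0, i.e. changes one component's Grundy value g to g ⊕ X where X is the current total.
Heap A: need g' = 1⊕3 = 2. Options: 19−1→G=0, 19−4→G=3, 19−5→G=2, 19−9→G=0. Hits: 1.
Heap B: need g' = 2⊕3 = 1. Options: 12−2→G=1, 12−3→G=0, 12−4→G=0, 12−6→G=3. Hits: 1.

2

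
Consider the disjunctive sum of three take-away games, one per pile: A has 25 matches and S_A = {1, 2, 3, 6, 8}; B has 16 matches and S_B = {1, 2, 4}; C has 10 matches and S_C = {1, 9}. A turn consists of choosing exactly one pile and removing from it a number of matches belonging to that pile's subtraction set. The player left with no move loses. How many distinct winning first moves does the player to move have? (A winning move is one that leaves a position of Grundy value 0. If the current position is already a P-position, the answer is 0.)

Pile A, S = {1, 2, 3, 6, 8}:
G(0) = 0
G(1) = mex{0} = 1
G(2) = mex{1,0} = 2
G(3) = mex{2,1,0} = 3
G(4) = mex{3,2,1} = 0
G(5) = mex{0,3,2} = 1
G(6) = mex{1,0,3,0} = 2
G(7) = mex{2,1,0,1} = 3
G(8) = mex{3,2,1,2,0} = 4
G(9) = mex{4,3,2,3,1} = 0
G(10) = mex{0,4,3,0,2} = 1
G(11) = mex{1,0,4,1,3} = 2
G(12) = mex{2,1,0,2,0} = 3
G(13) = mex{3,2,1,3,1} = 0
G(14) = mex{0,3,2,4,2} = 1
G(15) = mex{1,0,3,0,3} = 2
G(16) = mex{2,1,0,1,4} = 3
G(17) = mex{3,2,1,2,0} = 4
G(18) = mex{4,3,2,3,1} = 0
G(19) = mex{0,4,3,0,2} = 1
G(20) = mex{1,0,4,1,3} = 2
G(21) = mex{2,1,0,2,0} = 3
G(22) = mex{3,2,1,3,1} = 0
G(23) = mex{0,3,2,4,2} = 1
G(24) = mex{1,0,3,0,3} = 2
G(25) = mex{2,1,0,1,4} = 3
G_A(25) = 3.
Pile B, S = {1, 2, 4}:
n :  0  1  2  3  4  5  6  7  8  9 10 11 12 13 14 15 16
G :  0  1  2  0  1  2  0  1  2  0  1  2  0  1  2  0  1
G_B(16) = 1.
Pile C, S = {1, 9}:
n :  0  1  2  3  4  5  6  7  8  9 10
G :  0  1  0  1  0  1  0  1  0  1  0
G_C(10) = 0.
Combined Grundy value = 3 ⊕ 1 ⊕ 0 = 2.
A winning move leaves total XOR = 0, i.e. changes one component's Grundy value g to g ⊕ X where X is the current total.
Pile A: need g' = 3⊕2 = 1. Options: 25−1→G=2, 25−2→G=1, 25−3→G=0, 25−6→G=1, 25−8→G=4. Hits: 2.
Pile B: need g' = 1⊕2 = 3. Options: 16−1→G=0, 16−2→G=2, 16−4→G=0. Hits: 0.
Pile C: need g' = 0⊕2 = 2. Options: 10−1→G=1, 10−9→G=1. Hits: 0.

2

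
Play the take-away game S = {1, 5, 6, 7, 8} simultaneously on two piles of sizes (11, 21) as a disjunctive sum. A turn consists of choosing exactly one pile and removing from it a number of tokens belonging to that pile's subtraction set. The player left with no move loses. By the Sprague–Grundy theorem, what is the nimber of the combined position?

All piles use S = {1, 5, 6, 7, 8}:
G(0) = 0
G(1) = mex{0} = 1
G(2) = mex{1} = 0
G(3) = mex{0} = 1
G(4) = mex{1} = 0
G(5) = mex{0,0} = 1
G(6) = mex{1,1,0} = 2
G(7) = mex{2,0,1,0} = 3
G(8) = mex{3,1,0,1,0} = 2
G(9) = mex{2,0,1,0,1} = 3
G(10) = mex{3,1,0,1,0} = 2
G(11) = mex{2,2,1,0,1} = 3
G(12) = mex{3,3,2,1,0} = 4
G(13) = mex{4,2,3,2,1} = 0
G(14) = mex{0,3,2,3,2} = 1
G(15) = mex{1,2,3,2,3} = 0
G(16) = mex{0,3,2,3,2} = 1
G(17) = mex{1,4,3,2,3} = 0
G(18) = mex{0,0,4,3,2} = 1
G(19) = mex{1,1,0,4,3} = 2
G(20) = mex{2,0,1,0,4} = 3
G(21) = mex{3,1,0,1,0} = 2
Pile A: G(11) = 3.
Pile B: G(21) = 2.
Combined Grundy value = 3 ⊕ 2 = 1.

1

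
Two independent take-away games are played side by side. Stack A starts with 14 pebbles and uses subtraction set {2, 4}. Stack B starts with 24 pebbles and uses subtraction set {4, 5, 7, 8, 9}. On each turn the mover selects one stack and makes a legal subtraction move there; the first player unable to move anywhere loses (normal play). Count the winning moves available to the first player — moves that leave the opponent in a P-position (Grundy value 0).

4

Stack A, S = {2, 4}:
n :  0  1  2  3  4  5  6  7  8  9 10 11 12 13 14
G :  0  0  1  1  2  2  0  0  1  1  2  2  0  0  1
G_A(14) = 1.
Stack B, S = {4, 5, 7, 8, 9}:
G(0) = 0
G(1) = mex{} = 0
G(2) = mex{} = 0
G(3) = mex{} = 0
G(4) = mex{0} = 1
G(5) = mex{0,0} = 1
G(6) = mex{0,0} = 1
G(7) = mex{0,0,0} = 1
G(8) = mex{1,0,0,0} = 2
G(9) = mex{1,1,0,0,0} = 2
G(10) = mex{1,1,0,0,0} = 2
G(11) = mex{1,1,1,0,0} = 2
G(12) = mex{2,1,1,1,0} = 3
G(13) = mex{2,2,1,1,1} = 0
G(14) = mex{2,2,1,1,1} = 0
G(15) = mex{2,2,2,1,1} = 0
G(16) = mex{3,2,2,2,1} = 0
G(17) = mex{0,3,2,2,2} = 1
G(18) = mex{0,0,2,2,2} = 1
G(19) = mex{0,0,3,2,2} = 1
G(20) = mex{0,0,0,3,2} = 1
G(21) = mex{1,0,0,0,3} = 2
G(22) = mex{1,1,0,0,0} = 2
G(23) = mex{1,1,0,0,0} = 2
G(24) = mex{1,1,1,0,0} = 2
G_B(24) = 2.
Combined Grundy value = 1 ⊕ 2 = 3.
A winning move leaves total XOR = 0, i.e. changes one component's Grundy value g to g ⊕ X where X is the current total.
Stack A: need g' = 1⊕3 = 2. Options: 14−2→G=0, 14−4→G=2. Hits: 1.
Stack B: need g' = 2⊕3 = 1. Options: 24−4→G=1, 24−5→G=1, 24−7→G=1, 24−8→G=0, 24−9→G=0. Hits: 3.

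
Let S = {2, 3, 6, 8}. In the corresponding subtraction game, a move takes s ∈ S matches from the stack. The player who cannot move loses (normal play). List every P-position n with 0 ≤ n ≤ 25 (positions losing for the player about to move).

0, 1, 5, 10, 14, 15, 19, 24

n :  0  1  2  3  4  5  6  7  8  9 10 11 12 13 14 15 16 17 18 19 20 21 22 23 24 25
G :  0  0  1  1  2  0  3  1  2  2  0  3  1  2  0  0  1  1  2  0  3  1  2  2  0  3
P-positions are exactly the n with G(n) = 0.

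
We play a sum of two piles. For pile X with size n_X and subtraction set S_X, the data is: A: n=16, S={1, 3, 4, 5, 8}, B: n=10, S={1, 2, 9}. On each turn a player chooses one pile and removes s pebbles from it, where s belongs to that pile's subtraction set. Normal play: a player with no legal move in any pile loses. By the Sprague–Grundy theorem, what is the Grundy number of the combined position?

3

Pile A, S = {1, 3, 4, 5, 8}:
G(0) = 0
G(1) = mex{0} = 1
G(2) = mex{1} = 0
G(3) = mex{0,0} = 1
G(4) = mex{1,1,0} = 2
G(5) = mex{2,0,1,0} = 3
G(6) = mex{3,1,0,1} = 2
G(7) = mex{2,2,1,0} = 3
G(8) = mex{3,3,2,1,0} = 4
G(9) = mex{4,2,3,2,1} = 0
G(10) = mex{0,3,2,3,0} = 1
G(11) = mex{1,4,3,2,1} = 0
G(12) = mex{0,0,4,3,2} = 1
G(13) = mex{1,1,0,4,3} = 2
G(14) = mex{2,0,1,0,2} = 3
G(15) = mex{3,1,0,1,3} = 2
G(16) = mex{2,2,1,0,4} = 3
G_A(16) = 3.
Pile B, S = {1, 2, 9}:
G(0) = 0
G(1) = mex{0} = 1
G(2) = mex{1,0} = 2
G(3) = mex{2,1} = 0
G(4) = mex{0,2} = 1
G(5) = mex{1,0} = 2
G(6) = mex{2,1} = 0
G(7) = mex{0,2} = 1
G(8) = mex{1,0} = 2
G(9) = mex{2,1,0} = 3
G(10) = mex{3,2,1} = 0
G_B(10) = 0.
Combined Grundy value = 3 ⊕ 0 = 3.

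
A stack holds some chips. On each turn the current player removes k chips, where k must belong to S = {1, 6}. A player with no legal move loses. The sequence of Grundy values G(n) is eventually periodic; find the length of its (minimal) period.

7

n :  0  1  2  3  4  5  6  7  8  9 10 11 12 13 14 15
G :  0  1  0  1  0  1  2  0  1  0  1  0  1  2  0  1
G(n+7) = G(n) holds for n = 0,…,5 (a full window of length max(S) = 6), so the sequence is purely periodic with period 7.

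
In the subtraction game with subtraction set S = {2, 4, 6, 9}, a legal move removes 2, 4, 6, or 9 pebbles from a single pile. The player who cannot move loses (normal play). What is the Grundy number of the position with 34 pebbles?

G(0) = 0
G(1) = mex{} = 0
G(2) = mex{0} = 1
G(3) = mex{0} = 1
G(4) = mex{1,0} = 2
G(5) = mex{1,0} = 2
G(6) = mex{2,1,0} = 3
G(7) = mex{2,1,0} = 3
G(8) = mex{3,2,1} = 0
G(9) = mex{3,2,1,0} = 4
G(10) = mex{0,3,2,0} = 1
G(11) = mex{4,3,2,1} = 0
G(12) = mex{1,0,3,1} = 2
G(13) = mex{0,4,3,2} = 1
G(14) = mex{2,1,0,2} = 3
G(15) = mex{1,0,4,3} = 2
G(16) = mex{3,2,1,3} = 0
G(17) = mex{2,1,0,0} = 3
G(18) = mex{0,3,2,4} = 1
G(19) = mex{3,2,1,1} = 0
G(20) = mex{1,0,3,0} = 2
G(21) = mex{0,3,2,2} = 1
G(22) = mex{2,1,0,1} = 3
G(23) = mex{1,0,3,3} = 2
G(24) = mex{3,2,1,2} = 0
G(25) = mex{2,1,0,0} = 3
G(26) = mex{0,3,2,3} = 1
G(27) = mex{3,2,1,1} = 0
G(28) = mex{1,0,3,0} = 2
G(29) = mex{0,3,2,2} = 1
G(30) = mex{2,1,0,1} = 3
G(31) = mex{1,0,3,3} = 2
G(32) = mex{3,2,1,2} = 0
G(33) = mex{2,1,0,0} = 3
G(34) = mex{0,3,2,3} = 1

1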